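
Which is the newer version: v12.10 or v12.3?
v12.10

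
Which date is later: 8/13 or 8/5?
8/13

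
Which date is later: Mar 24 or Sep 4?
Sep 4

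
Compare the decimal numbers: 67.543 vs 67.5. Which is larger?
67.543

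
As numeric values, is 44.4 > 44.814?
False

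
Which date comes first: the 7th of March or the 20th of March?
the 7th of March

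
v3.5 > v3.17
False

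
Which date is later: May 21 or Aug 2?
Aug 2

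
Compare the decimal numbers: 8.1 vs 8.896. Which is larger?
8.896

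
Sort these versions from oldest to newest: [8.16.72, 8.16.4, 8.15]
[8.15, 8.16.4, 8.16.72]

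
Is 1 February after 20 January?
Yes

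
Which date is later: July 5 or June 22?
July 5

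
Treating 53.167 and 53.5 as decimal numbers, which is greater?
53.5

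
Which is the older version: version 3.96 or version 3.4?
version 3.4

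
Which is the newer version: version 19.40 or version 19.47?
version 19.47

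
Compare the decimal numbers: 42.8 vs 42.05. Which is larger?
42.8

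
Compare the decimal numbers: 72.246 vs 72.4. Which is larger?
72.4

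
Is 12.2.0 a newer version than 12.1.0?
Yes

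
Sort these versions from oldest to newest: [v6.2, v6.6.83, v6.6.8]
[v6.2, v6.6.8, v6.6.83]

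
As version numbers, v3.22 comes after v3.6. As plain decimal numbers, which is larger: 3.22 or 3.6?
3.6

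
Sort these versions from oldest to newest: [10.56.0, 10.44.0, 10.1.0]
[10.1.0, 10.44.0, 10.56.0]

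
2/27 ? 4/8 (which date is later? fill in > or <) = <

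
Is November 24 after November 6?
Yes. Day 24 comes after day 6 in November — this is a date comparison, not a decimal one (the decimal 11.24 would be smaller than 11.6).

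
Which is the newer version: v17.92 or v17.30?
v17.92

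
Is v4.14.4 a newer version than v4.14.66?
No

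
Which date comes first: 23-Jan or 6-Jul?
23-Jan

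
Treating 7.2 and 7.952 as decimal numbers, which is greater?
7.952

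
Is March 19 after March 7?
Yes. Day 19 comes after day 7 in March — this is a date comparison, not a decimal one (the decimal 3.19 would be smaller than 3.7).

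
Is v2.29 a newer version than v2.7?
Yes. Version numbers are compared segment by segment as integers, not as decimals: minor version 29 > 7, so v2.29 > v2.7 (even though the decimal 2.29 < 2.7).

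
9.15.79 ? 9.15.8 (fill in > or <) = >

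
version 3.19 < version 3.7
False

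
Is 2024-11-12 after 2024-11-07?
Yes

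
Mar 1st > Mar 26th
False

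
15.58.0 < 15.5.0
False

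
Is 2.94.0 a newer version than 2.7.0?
Yes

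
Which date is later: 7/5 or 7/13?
7/13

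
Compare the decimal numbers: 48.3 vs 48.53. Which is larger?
48.53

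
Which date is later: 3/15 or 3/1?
3/15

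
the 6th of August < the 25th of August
True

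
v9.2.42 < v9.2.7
False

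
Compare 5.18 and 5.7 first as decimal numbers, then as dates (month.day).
As decimals: 5.18 < 5.7. As dates: 5/18 is later than 5/7 (day 18 > day 7).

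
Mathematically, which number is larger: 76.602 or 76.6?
76.602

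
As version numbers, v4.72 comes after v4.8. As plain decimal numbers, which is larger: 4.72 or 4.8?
4.8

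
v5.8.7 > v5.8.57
False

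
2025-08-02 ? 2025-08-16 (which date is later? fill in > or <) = <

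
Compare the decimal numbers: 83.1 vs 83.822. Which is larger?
83.822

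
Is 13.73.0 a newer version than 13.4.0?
Yes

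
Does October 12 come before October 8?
No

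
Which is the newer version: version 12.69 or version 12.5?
version 12.69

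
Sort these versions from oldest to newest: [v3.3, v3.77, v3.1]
[v3.1, v3.3, v3.77]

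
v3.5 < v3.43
True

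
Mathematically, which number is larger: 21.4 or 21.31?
21.4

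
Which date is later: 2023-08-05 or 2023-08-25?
2023-08-25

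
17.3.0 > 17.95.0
False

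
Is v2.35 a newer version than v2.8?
Yes. Version numbers are compared segment by segment as integers, not as decimals: minor version 35 > 8, so v2.35 > v2.8 (even though the decimal 2.35 < 2.8).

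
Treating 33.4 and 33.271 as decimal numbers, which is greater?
33.4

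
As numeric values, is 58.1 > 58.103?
False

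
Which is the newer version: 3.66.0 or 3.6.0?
3.66.0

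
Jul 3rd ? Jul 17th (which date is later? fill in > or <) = <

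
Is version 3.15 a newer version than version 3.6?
Yes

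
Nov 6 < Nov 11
True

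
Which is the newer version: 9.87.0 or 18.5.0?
18.5.0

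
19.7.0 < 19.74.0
True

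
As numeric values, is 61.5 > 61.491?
True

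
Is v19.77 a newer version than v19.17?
Yes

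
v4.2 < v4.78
True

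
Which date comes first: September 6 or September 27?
September 6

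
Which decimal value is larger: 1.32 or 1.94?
1.94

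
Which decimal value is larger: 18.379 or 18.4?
18.4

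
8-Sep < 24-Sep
True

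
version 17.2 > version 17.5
False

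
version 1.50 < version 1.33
False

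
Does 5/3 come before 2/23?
No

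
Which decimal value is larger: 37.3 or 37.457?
37.457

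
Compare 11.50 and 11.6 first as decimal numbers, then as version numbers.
As decimals: 11.50 < 11.6. As versions: v11.50 > v11.6 (minor version 50 > 6).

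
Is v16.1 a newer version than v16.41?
No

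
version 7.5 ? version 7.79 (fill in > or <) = <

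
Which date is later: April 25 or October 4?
October 4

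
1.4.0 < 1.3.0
False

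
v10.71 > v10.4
True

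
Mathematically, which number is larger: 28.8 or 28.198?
28.8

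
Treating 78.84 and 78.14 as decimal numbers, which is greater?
78.84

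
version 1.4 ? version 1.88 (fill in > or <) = <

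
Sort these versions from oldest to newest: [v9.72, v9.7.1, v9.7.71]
[v9.7.1, v9.7.71, v9.72]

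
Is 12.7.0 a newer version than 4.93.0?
Yes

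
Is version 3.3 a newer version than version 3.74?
No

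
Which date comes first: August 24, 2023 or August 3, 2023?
August 3, 2023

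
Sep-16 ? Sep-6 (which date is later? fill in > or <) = >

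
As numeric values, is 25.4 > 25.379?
True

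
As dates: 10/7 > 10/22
False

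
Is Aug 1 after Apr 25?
Yes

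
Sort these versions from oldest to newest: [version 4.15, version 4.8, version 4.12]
[version 4.8, version 4.12, version 4.15]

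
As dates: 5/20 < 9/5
True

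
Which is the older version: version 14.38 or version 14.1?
version 14.1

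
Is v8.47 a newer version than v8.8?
Yes. Version numbers are compared segment by segment as integers, not as decimals: minor version 47 > 8, so v8.47 > v8.8 (even though the decimal 8.47 < 8.8).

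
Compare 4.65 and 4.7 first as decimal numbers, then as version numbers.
As decimals: 4.65 < 4.7. As versions: v4.65 > v4.7 (minor version 65 > 7).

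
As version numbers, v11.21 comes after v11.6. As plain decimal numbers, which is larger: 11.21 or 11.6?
11.6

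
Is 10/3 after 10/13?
No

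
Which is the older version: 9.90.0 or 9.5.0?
9.5.0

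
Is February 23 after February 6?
Yes. Day 23 comes after day 6 in February — this is a date comparison, not a decimal one (the decimal 2.23 would be smaller than 2.6).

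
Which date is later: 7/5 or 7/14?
7/14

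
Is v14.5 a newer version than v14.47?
No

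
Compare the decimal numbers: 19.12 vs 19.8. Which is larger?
19.8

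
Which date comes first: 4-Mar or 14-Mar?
4-Mar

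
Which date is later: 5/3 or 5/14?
5/14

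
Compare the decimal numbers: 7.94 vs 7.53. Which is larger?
7.94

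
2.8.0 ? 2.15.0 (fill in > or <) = <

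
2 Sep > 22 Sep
False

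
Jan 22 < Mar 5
True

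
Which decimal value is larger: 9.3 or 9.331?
9.331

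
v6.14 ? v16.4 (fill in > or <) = <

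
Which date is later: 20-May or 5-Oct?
5-Oct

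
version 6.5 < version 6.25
True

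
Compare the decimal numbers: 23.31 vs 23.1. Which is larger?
23.31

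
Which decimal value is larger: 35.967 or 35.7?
35.967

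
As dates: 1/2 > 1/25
False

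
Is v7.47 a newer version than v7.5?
Yes. Version numbers are compared segment by segment as integers, not as decimals: minor version 47 > 5, so v7.47 > v7.5 (even though the decimal 7.47 < 7.5).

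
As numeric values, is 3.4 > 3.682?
False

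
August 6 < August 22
True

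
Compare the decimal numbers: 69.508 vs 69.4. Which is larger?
69.508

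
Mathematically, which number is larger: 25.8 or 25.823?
25.823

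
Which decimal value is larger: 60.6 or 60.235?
60.6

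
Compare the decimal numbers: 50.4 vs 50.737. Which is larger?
50.737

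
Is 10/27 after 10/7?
Yes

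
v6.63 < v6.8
False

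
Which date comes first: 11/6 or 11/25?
11/6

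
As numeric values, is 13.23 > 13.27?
False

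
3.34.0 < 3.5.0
False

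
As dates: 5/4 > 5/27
False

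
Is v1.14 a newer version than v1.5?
Yes. Version numbers are compared segment by segment as integers, not as decimals: minor version 14 > 5, so v1.14 > v1.5 (even though the decimal 1.14 < 1.5).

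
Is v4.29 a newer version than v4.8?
Yes. Version numbers are compared segment by segment as integers, not as decimals: minor version 29 > 8, so v4.29 > v4.8 (even though the decimal 4.29 < 4.8).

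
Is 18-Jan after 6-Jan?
Yes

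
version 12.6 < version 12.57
True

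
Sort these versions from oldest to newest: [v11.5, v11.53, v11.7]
[v11.5, v11.7, v11.53]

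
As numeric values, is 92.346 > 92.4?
False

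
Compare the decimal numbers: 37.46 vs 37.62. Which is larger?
37.62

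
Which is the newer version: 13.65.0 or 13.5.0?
13.65.0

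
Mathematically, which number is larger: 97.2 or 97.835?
97.835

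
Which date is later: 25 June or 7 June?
25 June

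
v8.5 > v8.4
True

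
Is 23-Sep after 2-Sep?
Yes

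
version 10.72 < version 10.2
False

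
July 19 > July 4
True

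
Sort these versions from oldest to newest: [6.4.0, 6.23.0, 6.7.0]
[6.4.0, 6.7.0, 6.23.0]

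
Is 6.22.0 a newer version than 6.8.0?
Yes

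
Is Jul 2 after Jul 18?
No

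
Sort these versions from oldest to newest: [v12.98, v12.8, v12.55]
[v12.8, v12.55, v12.98]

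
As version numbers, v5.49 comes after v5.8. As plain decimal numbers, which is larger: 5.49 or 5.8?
5.8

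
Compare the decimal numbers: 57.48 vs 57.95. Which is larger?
57.95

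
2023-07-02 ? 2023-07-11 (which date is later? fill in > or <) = <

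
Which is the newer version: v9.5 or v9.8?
v9.8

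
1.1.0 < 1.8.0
True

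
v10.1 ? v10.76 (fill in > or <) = <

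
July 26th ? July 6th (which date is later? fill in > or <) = >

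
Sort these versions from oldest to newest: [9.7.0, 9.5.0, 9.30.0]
[9.5.0, 9.7.0, 9.30.0]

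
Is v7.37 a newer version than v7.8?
Yes. Version numbers are compared segment by segment as integers, not as decimals: minor version 37 > 8, so v7.37 > v7.8 (even though the decimal 7.37 < 7.8).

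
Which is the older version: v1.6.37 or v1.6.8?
v1.6.8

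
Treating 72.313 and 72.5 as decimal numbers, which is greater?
72.5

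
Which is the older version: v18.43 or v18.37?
v18.37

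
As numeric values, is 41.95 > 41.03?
True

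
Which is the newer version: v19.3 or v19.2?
v19.3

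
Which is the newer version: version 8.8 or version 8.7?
version 8.8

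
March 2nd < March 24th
True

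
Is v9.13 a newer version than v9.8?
Yes. Version numbers are compared segment by segment as integers, not as decimals: minor version 13 > 8, so v9.13 > v9.8 (even though the decimal 9.13 < 9.8).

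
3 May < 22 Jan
False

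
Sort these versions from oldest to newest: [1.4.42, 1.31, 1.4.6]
[1.4.6, 1.4.42, 1.31]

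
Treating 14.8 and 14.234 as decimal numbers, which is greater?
14.8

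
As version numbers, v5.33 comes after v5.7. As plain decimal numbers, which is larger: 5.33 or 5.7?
5.7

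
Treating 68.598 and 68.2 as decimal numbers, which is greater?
68.598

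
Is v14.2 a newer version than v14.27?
No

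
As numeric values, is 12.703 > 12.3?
True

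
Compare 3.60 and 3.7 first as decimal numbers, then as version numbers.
As decimals: 3.60 < 3.7. As versions: v3.60 > v3.7 (minor version 60 > 7).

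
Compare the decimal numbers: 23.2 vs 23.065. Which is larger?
23.2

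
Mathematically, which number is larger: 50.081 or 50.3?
50.3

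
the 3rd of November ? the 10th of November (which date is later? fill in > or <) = <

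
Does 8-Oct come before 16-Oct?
Yes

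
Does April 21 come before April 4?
No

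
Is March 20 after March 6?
Yes. Day 20 comes after day 6 in March — this is a date comparison, not a decimal one (the decimal 3.20 would be smaller than 3.6).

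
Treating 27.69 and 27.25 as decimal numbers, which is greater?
27.69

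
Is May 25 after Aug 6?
No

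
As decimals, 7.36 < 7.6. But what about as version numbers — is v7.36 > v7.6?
True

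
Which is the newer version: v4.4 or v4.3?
v4.4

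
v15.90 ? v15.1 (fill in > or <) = >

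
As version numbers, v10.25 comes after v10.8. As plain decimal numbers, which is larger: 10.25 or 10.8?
10.8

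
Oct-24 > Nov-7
False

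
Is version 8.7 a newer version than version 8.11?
No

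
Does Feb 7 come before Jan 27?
No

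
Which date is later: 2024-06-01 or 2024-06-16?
2024-06-16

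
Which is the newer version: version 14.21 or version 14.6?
version 14.21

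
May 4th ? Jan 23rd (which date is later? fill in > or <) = >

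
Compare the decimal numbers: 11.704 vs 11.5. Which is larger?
11.704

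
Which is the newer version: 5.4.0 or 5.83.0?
5.83.0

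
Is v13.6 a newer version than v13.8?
No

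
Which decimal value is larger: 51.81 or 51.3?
51.81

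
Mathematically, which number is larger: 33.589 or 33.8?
33.8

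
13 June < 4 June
False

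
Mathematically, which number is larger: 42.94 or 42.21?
42.94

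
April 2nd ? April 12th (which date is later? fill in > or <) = <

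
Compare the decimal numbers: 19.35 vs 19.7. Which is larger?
19.7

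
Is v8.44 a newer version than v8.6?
Yes. Version numbers are compared segment by segment as integers, not as decimals: minor version 44 > 6, so v8.44 > v8.6 (even though the decimal 8.44 < 8.6).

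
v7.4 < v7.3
False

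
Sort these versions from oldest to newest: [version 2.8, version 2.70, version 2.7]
[version 2.7, version 2.8, version 2.70]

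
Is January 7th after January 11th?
No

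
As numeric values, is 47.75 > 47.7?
True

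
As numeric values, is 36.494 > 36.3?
True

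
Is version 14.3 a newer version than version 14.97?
No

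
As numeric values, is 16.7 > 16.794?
False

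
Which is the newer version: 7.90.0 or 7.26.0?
7.90.0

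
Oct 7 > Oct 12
False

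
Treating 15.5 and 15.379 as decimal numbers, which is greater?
15.5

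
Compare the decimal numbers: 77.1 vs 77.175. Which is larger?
77.175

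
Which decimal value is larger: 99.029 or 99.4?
99.4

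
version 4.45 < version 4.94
True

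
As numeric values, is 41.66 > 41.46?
True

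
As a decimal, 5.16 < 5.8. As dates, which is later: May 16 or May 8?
May 16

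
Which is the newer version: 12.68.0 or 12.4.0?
12.68.0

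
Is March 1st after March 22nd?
No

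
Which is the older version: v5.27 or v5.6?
v5.6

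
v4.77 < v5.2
True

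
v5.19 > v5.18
True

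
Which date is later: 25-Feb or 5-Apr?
5-Apr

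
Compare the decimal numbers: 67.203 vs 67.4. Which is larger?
67.4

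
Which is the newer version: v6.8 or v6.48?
v6.48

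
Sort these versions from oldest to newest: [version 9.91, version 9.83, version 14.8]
[version 9.83, version 9.91, version 14.8]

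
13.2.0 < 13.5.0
True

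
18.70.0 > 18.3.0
True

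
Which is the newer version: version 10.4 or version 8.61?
version 10.4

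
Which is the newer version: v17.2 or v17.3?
v17.3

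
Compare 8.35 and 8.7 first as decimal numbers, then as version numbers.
As decimals: 8.35 < 8.7. As versions: v8.35 > v8.7 (minor version 35 > 7).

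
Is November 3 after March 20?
Yes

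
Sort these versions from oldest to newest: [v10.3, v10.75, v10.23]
[v10.3, v10.23, v10.75]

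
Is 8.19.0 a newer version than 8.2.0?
Yes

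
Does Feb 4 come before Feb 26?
Yes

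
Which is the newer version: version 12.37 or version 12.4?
version 12.37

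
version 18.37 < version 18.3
False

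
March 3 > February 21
True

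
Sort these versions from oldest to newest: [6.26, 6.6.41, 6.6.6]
[6.6.6, 6.6.41, 6.26]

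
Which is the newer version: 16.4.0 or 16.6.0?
16.6.0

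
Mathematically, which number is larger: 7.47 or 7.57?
7.57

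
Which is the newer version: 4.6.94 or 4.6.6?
4.6.94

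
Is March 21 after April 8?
No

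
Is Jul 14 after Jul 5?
Yes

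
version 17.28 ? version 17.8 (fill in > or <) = >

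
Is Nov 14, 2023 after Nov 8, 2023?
Yes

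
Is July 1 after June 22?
Yes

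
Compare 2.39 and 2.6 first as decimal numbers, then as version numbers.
As decimals: 2.39 < 2.6. As versions: v2.39 > v2.6 (minor version 39 > 6).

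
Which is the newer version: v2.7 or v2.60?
v2.60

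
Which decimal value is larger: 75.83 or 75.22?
75.83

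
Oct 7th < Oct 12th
True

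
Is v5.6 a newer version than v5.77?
No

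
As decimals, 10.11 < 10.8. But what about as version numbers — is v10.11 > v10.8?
True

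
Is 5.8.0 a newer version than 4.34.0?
Yes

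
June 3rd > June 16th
False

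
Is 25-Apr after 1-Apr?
Yes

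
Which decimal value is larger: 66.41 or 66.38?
66.41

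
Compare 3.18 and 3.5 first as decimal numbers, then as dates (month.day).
As decimals: 3.18 < 3.5. As dates: 3/18 is later than 3/5 (day 18 > day 5).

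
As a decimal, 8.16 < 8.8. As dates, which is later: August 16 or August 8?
August 16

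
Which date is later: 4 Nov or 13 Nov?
13 Nov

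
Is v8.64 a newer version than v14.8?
No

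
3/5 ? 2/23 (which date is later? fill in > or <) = >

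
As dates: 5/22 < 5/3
False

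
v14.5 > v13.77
True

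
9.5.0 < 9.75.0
True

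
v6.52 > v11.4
False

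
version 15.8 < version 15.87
True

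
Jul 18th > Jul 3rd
True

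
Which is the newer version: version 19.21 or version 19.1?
version 19.21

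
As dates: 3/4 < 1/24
False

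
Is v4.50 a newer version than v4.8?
Yes. Version numbers are compared segment by segment as integers, not as decimals: minor version 50 > 8, so v4.50 > v4.8 (even though the decimal 4.50 < 4.8).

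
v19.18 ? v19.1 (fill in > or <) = >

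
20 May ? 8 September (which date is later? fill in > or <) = <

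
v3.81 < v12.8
True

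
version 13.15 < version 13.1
False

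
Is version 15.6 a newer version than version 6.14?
Yes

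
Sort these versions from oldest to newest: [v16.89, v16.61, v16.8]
[v16.8, v16.61, v16.89]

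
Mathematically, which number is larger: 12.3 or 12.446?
12.446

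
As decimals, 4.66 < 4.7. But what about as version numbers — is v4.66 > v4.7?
True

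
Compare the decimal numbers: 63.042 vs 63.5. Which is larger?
63.5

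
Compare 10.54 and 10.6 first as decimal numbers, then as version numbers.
As decimals: 10.54 < 10.6. As versions: v10.54 > v10.6 (minor version 54 > 6).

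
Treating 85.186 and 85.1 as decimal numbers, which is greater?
85.186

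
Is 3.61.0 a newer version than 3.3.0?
Yes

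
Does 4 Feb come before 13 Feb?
Yes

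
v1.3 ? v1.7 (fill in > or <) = <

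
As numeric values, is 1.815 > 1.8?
True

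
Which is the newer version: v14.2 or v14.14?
v14.14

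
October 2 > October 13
False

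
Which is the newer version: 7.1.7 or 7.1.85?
7.1.85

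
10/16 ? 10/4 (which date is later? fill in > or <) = >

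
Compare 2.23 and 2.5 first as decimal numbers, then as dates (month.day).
As decimals: 2.23 < 2.5. As dates: 2/23 is later than 2/5 (day 23 > day 5).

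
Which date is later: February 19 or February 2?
February 19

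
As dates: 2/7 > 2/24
False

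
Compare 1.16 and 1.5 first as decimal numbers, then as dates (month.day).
As decimals: 1.16 < 1.5. As dates: 1/16 is later than 1/5 (day 16 > day 5).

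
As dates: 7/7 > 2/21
True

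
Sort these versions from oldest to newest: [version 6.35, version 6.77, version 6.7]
[version 6.7, version 6.35, version 6.77]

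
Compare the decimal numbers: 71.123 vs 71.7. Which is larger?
71.7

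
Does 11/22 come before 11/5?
No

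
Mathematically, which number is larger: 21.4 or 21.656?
21.656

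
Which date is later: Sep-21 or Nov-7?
Nov-7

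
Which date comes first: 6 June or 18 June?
6 June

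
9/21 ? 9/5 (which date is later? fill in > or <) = >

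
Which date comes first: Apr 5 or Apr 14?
Apr 5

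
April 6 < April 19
True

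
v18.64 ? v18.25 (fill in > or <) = >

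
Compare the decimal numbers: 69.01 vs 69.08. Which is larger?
69.08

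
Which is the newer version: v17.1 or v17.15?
v17.15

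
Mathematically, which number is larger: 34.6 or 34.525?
34.6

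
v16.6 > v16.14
False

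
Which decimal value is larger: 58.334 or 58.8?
58.8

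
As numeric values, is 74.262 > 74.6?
False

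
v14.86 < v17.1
True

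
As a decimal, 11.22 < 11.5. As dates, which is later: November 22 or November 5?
November 22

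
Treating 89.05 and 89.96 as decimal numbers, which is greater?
89.96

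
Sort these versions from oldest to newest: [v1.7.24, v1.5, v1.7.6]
[v1.5, v1.7.6, v1.7.24]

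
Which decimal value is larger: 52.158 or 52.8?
52.8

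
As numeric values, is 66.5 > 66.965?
False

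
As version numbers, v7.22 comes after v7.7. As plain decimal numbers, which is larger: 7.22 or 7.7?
7.7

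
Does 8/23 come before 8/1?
No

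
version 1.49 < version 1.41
False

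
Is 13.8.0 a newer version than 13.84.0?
No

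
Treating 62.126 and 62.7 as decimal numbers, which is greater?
62.7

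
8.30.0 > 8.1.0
True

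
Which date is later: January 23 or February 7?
February 7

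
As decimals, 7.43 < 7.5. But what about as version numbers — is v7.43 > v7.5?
True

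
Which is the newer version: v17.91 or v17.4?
v17.91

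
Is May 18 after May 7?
Yes. Day 18 comes after day 7 in May — this is a date comparison, not a decimal one (the decimal 5.18 would be smaller than 5.7).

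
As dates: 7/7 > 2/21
True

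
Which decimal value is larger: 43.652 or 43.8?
43.8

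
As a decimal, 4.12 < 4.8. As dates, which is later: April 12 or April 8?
April 12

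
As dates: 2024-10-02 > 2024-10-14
False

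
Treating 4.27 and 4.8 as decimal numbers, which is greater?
4.8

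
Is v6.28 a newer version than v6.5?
Yes. Version numbers are compared segment by segment as integers, not as decimals: minor version 28 > 5, so v6.28 > v6.5 (even though the decimal 6.28 < 6.5).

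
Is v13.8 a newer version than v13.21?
No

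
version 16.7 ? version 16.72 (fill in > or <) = <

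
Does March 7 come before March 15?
Yes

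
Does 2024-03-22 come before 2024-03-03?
No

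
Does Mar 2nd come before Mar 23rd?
Yes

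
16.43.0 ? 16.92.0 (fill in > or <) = <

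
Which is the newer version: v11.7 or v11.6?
v11.7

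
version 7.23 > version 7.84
False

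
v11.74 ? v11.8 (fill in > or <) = >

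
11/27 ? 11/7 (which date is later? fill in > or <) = >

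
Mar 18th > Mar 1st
True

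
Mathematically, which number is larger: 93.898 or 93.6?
93.898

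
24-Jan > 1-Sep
False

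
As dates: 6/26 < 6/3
False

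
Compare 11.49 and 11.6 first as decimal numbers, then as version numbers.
As decimals: 11.49 < 11.6. As versions: v11.49 > v11.6 (minor version 49 > 6).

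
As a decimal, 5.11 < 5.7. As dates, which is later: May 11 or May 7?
May 11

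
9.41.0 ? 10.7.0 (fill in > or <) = <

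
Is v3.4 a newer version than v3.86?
No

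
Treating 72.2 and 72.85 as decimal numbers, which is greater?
72.85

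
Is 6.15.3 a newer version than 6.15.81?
No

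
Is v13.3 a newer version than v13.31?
No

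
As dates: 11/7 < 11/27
True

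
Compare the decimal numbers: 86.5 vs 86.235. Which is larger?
86.5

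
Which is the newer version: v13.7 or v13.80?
v13.80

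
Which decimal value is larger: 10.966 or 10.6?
10.966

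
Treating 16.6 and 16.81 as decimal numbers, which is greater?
16.81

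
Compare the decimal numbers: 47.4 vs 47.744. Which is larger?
47.744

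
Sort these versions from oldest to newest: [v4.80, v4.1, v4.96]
[v4.1, v4.80, v4.96]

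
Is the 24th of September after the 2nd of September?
Yes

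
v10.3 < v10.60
True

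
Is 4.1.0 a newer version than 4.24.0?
No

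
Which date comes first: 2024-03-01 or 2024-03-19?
2024-03-01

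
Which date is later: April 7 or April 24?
April 24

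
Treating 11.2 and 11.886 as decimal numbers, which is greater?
11.886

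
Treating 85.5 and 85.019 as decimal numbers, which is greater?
85.5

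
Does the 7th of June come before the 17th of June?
Yes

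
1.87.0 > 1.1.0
True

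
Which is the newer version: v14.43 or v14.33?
v14.43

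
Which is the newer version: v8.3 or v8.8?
v8.8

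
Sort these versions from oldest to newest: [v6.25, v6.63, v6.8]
[v6.8, v6.25, v6.63]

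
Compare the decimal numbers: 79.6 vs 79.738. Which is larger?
79.738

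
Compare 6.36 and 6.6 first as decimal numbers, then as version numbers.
As decimals: 6.36 < 6.6. As versions: v6.36 > v6.6 (minor version 36 > 6).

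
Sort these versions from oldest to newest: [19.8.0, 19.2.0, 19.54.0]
[19.2.0, 19.8.0, 19.54.0]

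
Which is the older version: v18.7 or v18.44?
v18.7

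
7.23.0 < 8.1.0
True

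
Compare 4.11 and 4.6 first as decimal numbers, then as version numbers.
As decimals: 4.11 < 4.6. As versions: v4.11 > v4.6 (minor version 11 > 6).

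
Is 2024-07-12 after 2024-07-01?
Yes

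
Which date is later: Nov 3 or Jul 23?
Nov 3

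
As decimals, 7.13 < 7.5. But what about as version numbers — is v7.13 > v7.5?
True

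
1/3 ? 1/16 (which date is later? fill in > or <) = <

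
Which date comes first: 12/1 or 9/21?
9/21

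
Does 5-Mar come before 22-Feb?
No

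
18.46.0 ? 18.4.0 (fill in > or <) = >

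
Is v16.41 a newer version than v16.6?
Yes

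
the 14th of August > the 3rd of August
True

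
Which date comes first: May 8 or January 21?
January 21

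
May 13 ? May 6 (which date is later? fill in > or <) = >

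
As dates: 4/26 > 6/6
False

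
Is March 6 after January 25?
Yes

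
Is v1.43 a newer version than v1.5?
Yes. Version numbers are compared segment by segment as integers, not as decimals: minor version 43 > 5, so v1.43 > v1.5 (even though the decimal 1.43 < 1.5).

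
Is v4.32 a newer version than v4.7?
Yes. Version numbers are compared segment by segment as integers, not as decimals: minor version 32 > 7, so v4.32 > v4.7 (even though the decimal 4.32 < 4.7).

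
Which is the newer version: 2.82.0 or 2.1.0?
2.82.0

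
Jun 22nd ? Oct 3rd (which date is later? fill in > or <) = <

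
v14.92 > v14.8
True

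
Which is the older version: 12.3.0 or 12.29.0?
12.3.0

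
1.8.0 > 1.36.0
False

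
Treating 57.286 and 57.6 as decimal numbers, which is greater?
57.6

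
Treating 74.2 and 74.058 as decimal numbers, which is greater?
74.2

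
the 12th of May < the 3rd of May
False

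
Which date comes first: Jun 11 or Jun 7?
Jun 7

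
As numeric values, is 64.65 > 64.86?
False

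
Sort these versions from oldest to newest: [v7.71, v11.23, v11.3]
[v7.71, v11.3, v11.23]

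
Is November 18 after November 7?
Yes. Day 18 comes after day 7 in November — this is a date comparison, not a decimal one (the decimal 11.18 would be smaller than 11.7).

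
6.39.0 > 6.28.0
True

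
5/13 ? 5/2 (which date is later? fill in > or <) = >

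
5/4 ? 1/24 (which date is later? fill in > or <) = >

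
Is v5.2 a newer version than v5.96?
No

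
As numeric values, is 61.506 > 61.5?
True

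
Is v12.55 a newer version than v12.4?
Yes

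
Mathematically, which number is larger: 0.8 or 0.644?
0.8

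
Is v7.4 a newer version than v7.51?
No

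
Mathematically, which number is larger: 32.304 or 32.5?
32.5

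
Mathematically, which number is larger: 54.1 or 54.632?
54.632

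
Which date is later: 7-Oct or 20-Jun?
7-Oct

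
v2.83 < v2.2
False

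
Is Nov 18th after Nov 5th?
Yes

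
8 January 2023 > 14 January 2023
False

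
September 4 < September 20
True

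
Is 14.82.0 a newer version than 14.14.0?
Yes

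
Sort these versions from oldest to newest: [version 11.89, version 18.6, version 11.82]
[version 11.82, version 11.89, version 18.6]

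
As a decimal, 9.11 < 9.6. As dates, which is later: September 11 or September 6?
September 11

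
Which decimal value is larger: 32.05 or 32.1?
32.1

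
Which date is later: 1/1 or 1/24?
1/24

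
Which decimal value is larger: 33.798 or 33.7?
33.798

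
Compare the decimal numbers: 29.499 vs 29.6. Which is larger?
29.6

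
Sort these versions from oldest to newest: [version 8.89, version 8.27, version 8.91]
[version 8.27, version 8.89, version 8.91]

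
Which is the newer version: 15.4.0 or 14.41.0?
15.4.0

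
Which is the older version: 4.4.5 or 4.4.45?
4.4.5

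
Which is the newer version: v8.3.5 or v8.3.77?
v8.3.77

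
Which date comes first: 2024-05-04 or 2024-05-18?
2024-05-04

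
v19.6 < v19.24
True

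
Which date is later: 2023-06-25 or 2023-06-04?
2023-06-25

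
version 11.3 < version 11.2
False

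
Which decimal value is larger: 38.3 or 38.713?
38.713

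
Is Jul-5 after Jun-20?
Yes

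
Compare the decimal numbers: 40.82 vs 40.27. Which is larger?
40.82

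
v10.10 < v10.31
True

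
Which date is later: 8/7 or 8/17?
8/17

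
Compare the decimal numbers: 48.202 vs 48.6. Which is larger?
48.6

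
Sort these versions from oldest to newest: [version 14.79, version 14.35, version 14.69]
[version 14.35, version 14.69, version 14.79]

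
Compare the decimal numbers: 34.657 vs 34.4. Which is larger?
34.657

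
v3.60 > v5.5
False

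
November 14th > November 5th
True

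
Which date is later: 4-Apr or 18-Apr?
18-Apr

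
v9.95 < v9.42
False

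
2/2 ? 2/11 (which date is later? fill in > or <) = <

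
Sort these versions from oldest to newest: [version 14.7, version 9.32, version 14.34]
[version 9.32, version 14.7, version 14.34]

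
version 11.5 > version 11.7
False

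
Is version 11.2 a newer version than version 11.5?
No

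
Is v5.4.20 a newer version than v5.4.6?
Yes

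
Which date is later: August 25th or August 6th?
August 25th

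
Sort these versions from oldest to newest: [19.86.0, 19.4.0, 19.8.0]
[19.4.0, 19.8.0, 19.86.0]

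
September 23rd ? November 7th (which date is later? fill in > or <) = <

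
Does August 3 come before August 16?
Yes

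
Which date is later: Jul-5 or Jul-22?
Jul-22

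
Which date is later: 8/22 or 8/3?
8/22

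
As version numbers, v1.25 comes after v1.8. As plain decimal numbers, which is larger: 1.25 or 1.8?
1.8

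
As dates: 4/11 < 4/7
False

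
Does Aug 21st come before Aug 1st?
No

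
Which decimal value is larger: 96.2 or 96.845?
96.845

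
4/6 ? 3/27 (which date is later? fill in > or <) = >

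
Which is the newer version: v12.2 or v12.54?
v12.54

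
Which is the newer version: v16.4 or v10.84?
v16.4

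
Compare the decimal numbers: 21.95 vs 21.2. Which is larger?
21.95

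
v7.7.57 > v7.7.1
True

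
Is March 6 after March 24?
No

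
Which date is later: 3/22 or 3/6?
3/22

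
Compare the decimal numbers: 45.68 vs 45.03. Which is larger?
45.68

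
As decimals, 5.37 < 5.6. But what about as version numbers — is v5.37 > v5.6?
True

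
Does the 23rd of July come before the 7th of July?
No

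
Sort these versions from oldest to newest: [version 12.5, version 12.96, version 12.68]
[version 12.5, version 12.68, version 12.96]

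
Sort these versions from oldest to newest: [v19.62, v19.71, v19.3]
[v19.3, v19.62, v19.71]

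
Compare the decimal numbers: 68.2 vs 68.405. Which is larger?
68.405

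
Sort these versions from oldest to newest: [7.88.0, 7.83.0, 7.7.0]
[7.7.0, 7.83.0, 7.88.0]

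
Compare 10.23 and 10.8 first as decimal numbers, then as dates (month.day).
As decimals: 10.23 < 10.8. As dates: 10/23 is later than 10/8 (day 23 > day 8).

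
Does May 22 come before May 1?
No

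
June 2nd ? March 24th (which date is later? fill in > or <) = >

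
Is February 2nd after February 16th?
No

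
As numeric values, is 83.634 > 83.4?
True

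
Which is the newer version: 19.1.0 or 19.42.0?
19.42.0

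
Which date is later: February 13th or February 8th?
February 13th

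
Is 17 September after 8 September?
Yes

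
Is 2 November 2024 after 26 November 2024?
No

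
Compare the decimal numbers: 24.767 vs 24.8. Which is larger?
24.8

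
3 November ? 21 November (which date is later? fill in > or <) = <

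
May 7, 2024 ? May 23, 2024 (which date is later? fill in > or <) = <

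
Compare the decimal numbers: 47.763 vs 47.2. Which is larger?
47.763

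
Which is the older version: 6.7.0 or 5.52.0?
5.52.0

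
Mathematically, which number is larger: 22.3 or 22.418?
22.418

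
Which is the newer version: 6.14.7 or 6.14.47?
6.14.47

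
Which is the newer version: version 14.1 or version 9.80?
version 14.1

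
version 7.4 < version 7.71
True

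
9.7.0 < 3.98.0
False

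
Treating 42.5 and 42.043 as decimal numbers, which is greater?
42.5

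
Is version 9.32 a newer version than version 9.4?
Yes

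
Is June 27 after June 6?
Yes. Day 27 comes after day 6 in June — this is a date comparison, not a decimal one (the decimal 6.27 would be smaller than 6.6).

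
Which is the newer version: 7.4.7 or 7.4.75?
7.4.75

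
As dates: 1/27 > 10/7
False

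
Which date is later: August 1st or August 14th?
August 14th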